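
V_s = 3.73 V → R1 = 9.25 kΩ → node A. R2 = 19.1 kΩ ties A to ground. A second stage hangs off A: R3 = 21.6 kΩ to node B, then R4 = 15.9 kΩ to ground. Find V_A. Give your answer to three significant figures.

Looking into the second stage from A: R3 + R4 = 37.50 kΩ appears in parallel with R2.
R2 ‖ (R3+R4) = 12.65 kΩ.
First divider: V_A = V_s · 12.65/(9.25 + 12.65) = 2.155 V.

V_A ≈ 2.15 V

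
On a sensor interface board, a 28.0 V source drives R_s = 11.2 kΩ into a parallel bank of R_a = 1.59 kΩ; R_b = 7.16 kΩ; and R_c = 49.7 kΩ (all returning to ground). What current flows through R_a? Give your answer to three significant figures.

Equivalent of the parallel group: R_p = 1.268 kΩ.
Node voltage V_A = V_CC · R_p/(R_s + R_p) = 28.0 × 0.1017 = 2.847 V.
I(R_a) = V_A / R_a = 2.847/1.59 = 1.791 mA.

I ≈ 1.79 mA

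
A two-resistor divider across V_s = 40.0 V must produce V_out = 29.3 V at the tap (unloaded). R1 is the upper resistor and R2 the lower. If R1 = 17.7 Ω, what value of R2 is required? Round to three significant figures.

R2 ≈ 48.5 Ω

V_out/V_s = R2/(R1+R2) = 0.7325.
R2 = R1 · 0.7325/(1 − 0.7325) = 48.47 Ω.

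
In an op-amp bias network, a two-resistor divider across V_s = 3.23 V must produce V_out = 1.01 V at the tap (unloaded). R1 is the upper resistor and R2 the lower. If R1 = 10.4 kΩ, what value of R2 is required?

Required fraction k = V_out/V_s = 0.3127.
Rearranging, R2 = R1·k/(1−k) = 10.4 × 0.4550 = 4.732 kΩ.

R2 ≈ 4.73 kΩ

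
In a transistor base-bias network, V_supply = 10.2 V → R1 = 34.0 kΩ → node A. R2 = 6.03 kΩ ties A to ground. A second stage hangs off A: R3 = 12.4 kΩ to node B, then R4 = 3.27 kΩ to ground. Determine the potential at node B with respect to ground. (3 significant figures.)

V_B ≈ 0.242 V

Looking into the second stage from A: R3 + R4 = 15.67 kΩ appears in parallel with R2.
R2 ‖ (R3+R4) = 4.354 kΩ.
V_A = 10.2 × 4.354/(34.0 + 4.354) = 1.158 V.
V_B = V_A × 0.2087 = 0.2417 V.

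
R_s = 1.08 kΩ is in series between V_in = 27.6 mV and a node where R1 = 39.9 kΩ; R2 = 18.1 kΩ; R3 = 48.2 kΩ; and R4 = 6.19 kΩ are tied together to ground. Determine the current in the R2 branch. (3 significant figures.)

Parallel bank: R_p = 1/(1/39.9 + 1/18.1 + 1/48.2 + 1/6.19) = 3.808 kΩ.
Node voltage V_A = V_in · R_p/(R_s + R_p) = 27.6 × 0.7790 = 21.50 mV.
I(R2) = V_A / R2 = 21.50/18.1 = 1.188 µA.

I ≈ 1.19 µA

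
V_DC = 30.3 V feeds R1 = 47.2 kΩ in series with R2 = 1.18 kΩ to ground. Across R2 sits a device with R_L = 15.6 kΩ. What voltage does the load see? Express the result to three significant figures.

V_out ≈ 0.688 V

First combine the lower leg with the load: R2 ‖ R_L = 1.097 kΩ.
Now apply the divider: V_out = 30.3 × 0.02271 = 0.6882 V.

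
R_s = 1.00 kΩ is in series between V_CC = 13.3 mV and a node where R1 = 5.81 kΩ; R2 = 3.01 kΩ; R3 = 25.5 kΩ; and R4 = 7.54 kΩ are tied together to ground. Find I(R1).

Parallel bank: R_p = 1/(1/5.81 + 1/3.01 + 1/25.5 + 1/7.54) = 1.479 kΩ.
V_A by voltage divider: V_A = 13.3 × 1.479/(1.00 + 1.479) = 7.935 mV.
I(R1) = V_A / R1 = 7.935/5.81 = 1.366 µA.

I ≈ 1.37 µA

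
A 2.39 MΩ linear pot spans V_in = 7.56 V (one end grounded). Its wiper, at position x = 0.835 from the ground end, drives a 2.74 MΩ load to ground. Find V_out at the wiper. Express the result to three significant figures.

V_out ≈ 5.64 V

Split the track: R_lower = x·R_p = 1.996 MΩ, R_upper = (1−x)·R_p = 0.3944 MΩ.
(x·R_p) ‖ R_L = 1.155 MΩ.
Then V_out = V_in · 1.155/(0.3944 + 1.155) = 5.635 V.
(Unloaded: V_out = x·V_in = 6.31 V.)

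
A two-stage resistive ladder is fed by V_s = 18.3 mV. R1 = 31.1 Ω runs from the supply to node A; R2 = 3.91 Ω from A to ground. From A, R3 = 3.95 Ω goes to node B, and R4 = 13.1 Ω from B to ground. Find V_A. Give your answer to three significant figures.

V_A ≈ 1.70 mV

The second stage (R3 + R4 = 17.05 Ω) loads node A in parallel with R2.
Effective lower resistance at A: R2 ‖ 17.05 = 3.181 Ω.
V_A = 18.3 × 3.181/(31.1 + 3.181) = 1.698 mV.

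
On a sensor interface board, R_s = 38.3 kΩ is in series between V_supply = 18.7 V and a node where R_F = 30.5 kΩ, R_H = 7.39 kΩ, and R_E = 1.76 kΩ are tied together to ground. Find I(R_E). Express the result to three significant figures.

Parallel bank: R_p = 1/(1/30.5 + 1/7.39 + 1/1.76) = 1.358 kΩ.
Node voltage V_A = V_supply · R_p/(R_s + R_p) = 18.7 × 0.03425 = 0.6404 V.
Branch current I = V_A/R_E = 0.6404/1.76 = 0.3639 mA.
(Check via current divider: I_total = 0.4715 mA; share G_k/ΣG = 0.7717 → same result.)

I ≈ 0.364 mA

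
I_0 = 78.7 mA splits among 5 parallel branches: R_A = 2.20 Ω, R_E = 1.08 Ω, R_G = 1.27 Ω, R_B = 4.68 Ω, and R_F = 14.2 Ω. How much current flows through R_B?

Total conductance ΣG = 1/2.20 + 1/1.08 + 1/1.27 + 1/4.68 + 1/14.2 = 2.452 (units of 1/Ω).
By the current-divider rule, I = I_0 · G_k/ΣG = 78.7 × 0.08714 = 6.858 mA.

I ≈ 6.86 mA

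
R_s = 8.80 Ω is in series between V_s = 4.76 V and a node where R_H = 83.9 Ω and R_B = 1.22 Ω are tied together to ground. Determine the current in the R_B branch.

Combine the parallel branches: R_p = (1/83.9 + 1/1.22)⁻¹ = 1.203 Ω.
V_A by voltage divider: V_A = 4.76 × 1.203/(8.80 + 1.203) = 0.5723 V.
I(R_B) = V_A / R_B = 0.5723/1.22 = 0.4691 A.
(Check via current divider: I_total = 0.4759 A; share G_k/ΣG = 0.9857 → same result.)

I ≈ 0.469 A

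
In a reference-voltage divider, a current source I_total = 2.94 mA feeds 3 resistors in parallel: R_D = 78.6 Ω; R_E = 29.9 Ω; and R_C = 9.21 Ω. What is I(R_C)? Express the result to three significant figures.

Conductances: ΣG = 1/78.6 + 1/29.9 + 1/9.21 = 0.1547 (1/Ω).
By the current-divider rule, I = I_total · G_k/ΣG = 2.94 × 0.7017 = 2.063 mA.

I ≈ 2.06 mA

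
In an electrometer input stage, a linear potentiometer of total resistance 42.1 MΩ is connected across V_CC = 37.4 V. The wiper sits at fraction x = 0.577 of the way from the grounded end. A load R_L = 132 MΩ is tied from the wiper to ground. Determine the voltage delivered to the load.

V_out ≈ 20.0 V

Lower segment x·R_p = 24.29 MΩ; upper segment (1−x)·R_p = 17.81 MΩ.
R_L loads the lower segment: effective lower R = 20.52 MΩ.
Then V_out = V_CC · 20.52/(17.81 + 20.52) = 20.02 V.
(Unloaded: V_out = x·V_CC = 21.6 V.)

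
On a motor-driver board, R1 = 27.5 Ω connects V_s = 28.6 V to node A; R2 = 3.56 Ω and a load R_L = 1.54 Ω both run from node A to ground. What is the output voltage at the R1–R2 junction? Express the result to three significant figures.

R2 ‖ R_L = (3.56 × 1.54)/(3.56 + 1.54) = 1.075 Ω.
Now apply the divider: V_out = 28.6 × 0.03762 = 1.076 V.
(Unloaded it would be 3.28 V; the load pulls it down.)

V_out ≈ 1.08 V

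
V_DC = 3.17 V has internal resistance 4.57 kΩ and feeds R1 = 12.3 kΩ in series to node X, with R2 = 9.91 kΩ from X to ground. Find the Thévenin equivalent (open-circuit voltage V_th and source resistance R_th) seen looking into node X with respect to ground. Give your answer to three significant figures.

V_th ≈ 1.17 V, R_th ≈ 6.24 kΩ

R1' = 4.57 + 12.3 = 16.87 kΩ (source resistance + R1).
With X open, the divider is unloaded: V_th = 3.17 × 9.91/26.78 = 1.173 V.
With V_DC suppressed (replaced by a short), R_th = R1' ‖ R2 = (16.87 × 9.91)/(16.87 + 9.91) = 6.243 kΩ.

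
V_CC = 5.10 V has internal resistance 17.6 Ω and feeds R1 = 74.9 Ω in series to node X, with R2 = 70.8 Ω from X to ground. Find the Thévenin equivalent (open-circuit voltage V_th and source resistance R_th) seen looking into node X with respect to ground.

R1' = 17.6 + 74.9 = 92.50 Ω (source resistance + R1).
With X open, the divider is unloaded: V_th = 5.10 × 70.8/163.3 = 2.211 V.
Zeroing V_CC shorts the top of R1' to ground, so R_th = R1' ‖ R2 = 40.10 Ω.

V_th ≈ 2.21 V, R_th ≈ 40.1 Ω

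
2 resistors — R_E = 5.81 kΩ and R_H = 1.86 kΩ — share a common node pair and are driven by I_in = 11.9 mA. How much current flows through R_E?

With just two branches, the current splits inversely with resistance.
So I = 11.9 × 1.86/7.670 = 2.886 mA.

I ≈ 2.89 mA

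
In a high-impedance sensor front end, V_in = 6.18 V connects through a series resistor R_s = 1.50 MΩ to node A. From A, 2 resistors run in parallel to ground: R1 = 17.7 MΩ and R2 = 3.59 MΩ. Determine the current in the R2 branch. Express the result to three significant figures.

Combine the parallel branches: R_p = (1/17.7 + 1/3.59)⁻¹ = 2.985 MΩ.
V_A by voltage divider: V_A = 6.18 × 2.985/(1.50 + 2.985) = 4.113 V.
Branch current I = V_A/R2 = 4.113/3.59 = 1.146 µA.

I ≈ 1.15 µA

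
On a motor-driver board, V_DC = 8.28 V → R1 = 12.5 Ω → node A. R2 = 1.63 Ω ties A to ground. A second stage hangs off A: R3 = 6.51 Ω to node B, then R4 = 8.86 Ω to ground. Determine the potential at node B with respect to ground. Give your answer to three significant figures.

Looking into the second stage from A: R3 + R4 = 15.37 Ω appears in parallel with R2.
Effective lower resistance at A: R2 ‖ 15.37 = 1.474 Ω.
V_A = 8.28 × 1.474/(12.5 + 1.474) = 0.8732 V.
V_B = V_A × 0.5764 = 0.5034 V.

V_B ≈ 0.503 V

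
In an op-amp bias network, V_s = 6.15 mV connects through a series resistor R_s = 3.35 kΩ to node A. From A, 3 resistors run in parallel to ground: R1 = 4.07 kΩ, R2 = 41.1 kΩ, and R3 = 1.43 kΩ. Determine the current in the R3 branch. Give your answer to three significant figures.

Equivalent of the parallel group: R_p = 1.032 kΩ.
V_A = 6.15 × 1.032/4.382 = 1.448 mV.
Branch current I = V_A/R3 = 1.448/1.43 = 1.013 µA.
(Equivalently: I_total = 1.404 µA, then current-divider fraction G_k/ΣG = 0.7214.)

I ≈ 1.01 µA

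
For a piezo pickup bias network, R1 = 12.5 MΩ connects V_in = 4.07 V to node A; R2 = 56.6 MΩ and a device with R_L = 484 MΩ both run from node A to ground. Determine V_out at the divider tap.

The load sits in parallel with R2, giving an effective lower resistance R2' = R2·R_L/(R2+R_L) = 50.67 MΩ.
Voltage divider with the loaded lower leg: V_out = 4.07 × 50.67/(12.5 + 50.67) = 4.07 × 0.8021 = 3.265 V.

V_out ≈ 3.26 V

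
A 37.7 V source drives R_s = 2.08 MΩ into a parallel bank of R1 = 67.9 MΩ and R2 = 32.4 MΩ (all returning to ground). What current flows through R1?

I ≈ 0.507 µA

Combine the parallel branches: R_p = (1/67.9 + 1/32.4)⁻¹ = 21.93 MΩ.
V_A by voltage divider: V_A = 37.7 × 21.93/(2.08 + 21.93) = 34.43 V.
Branch current I = V_A/R1 = 34.43/67.9 = 0.5071 µA.
(Check via current divider: I_total = 1.570 µA; share G_k/ΣG = 0.3230 → same result.)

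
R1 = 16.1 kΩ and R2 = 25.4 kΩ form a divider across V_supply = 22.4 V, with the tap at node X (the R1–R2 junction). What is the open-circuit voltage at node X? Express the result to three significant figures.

V_th ≈ 13.7 V

Open-circuit (no load on X): V_th = V_supply · R2/(R1 + R2) = 22.4 × 25.4/(16.10 + 25.4) = 13.71 V.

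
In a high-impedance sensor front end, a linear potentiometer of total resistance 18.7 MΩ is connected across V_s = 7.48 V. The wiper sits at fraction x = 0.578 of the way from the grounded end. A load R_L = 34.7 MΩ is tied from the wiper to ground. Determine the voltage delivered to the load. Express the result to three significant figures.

V_out ≈ 3.82 V

Split the track: R_lower = x·R_p = 10.81 MΩ, R_upper = (1−x)·R_p = 7.891 MΩ.
Lower segment in parallel with the load: 10.81 ‖ 34.7 = 8.241 MΩ.
Loaded-divider output: V_out = 7.48 × 0.5109 = 3.821 V.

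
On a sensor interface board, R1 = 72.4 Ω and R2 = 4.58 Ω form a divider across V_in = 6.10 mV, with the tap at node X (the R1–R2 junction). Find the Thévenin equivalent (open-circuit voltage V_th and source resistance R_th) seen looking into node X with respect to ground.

V_th ≈ 0.363 mV, R_th ≈ 4.31 Ω

V_th is the unloaded tap voltage: V_in · R2/(R1+R2) = 6.10 × 0.05950 = 0.3629 mV.
Looking into X with the source shorted: R_th = R1·R2/(R1+R2) = 72.40 × 4.58/76.98 = 4.308 Ω.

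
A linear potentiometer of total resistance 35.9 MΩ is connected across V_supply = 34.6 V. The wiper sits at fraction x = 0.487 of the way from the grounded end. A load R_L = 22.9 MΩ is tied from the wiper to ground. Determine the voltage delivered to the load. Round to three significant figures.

V_out ≈ 12.1 V

Split the track: R_lower = x·R_p = 17.48 MΩ, R_upper = (1−x)·R_p = 18.42 MΩ.
(x·R_p) ‖ R_L = 9.914 MΩ.
Then V_out = V_supply · 9.914/(18.42 + 9.914) = 12.11 V.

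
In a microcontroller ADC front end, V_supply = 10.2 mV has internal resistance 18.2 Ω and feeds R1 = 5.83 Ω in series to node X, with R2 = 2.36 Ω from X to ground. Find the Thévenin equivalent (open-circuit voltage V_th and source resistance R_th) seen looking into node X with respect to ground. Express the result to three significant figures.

V_th ≈ 0.912 mV, R_th ≈ 2.15 Ω

R1' = 18.2 + 5.83 = 24.03 Ω (source resistance + R1).
Open-circuit (no load on X): V_th = V_supply · R2/(R1' + R2) = 10.2 × 2.36/(24.03 + 2.36) = 0.9122 mV.
Looking into X with the source shorted: R_th = R1'·R2/(R1'+R2) = 24.03 × 2.36/26.39 = 2.149 Ω.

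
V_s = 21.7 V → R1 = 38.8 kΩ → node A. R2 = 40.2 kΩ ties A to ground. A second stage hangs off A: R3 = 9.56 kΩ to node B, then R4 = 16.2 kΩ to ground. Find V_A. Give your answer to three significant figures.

Node A sees R2 in parallel with the series input of stage 2, R3 + R4 = 25.76 kΩ.
R2 ‖ (R3+R4) = 15.70 kΩ.
First divider: V_A = V_s · 15.70/(38.8 + 15.70) = 6.251 V.

V_A ≈ 6.25 V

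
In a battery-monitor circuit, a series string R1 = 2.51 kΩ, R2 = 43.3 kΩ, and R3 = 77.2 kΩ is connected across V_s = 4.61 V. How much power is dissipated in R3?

P ≈ 0.108 mW

ΣR = 123.0 kΩ → I = 4.61/123.0 = 0.03748 mA.
P(R3) = I²·R3 = (0.03748)² × 77.2 = 0.1084 mW.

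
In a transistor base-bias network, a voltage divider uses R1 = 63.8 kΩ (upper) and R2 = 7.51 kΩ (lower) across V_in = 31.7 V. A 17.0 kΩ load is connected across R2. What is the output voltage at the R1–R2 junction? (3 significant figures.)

First combine the lower leg with the load: R2 ‖ R_L = 5.209 kΩ.
Now apply the divider: V_out = 31.7 × 0.07548 = 2.393 V.

V_out ≈ 2.39 V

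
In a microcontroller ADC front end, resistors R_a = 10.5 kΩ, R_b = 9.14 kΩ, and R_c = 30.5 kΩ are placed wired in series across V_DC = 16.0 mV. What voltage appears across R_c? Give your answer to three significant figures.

Total series resistance ΣR = 10.5 + 9.14 + 30.5 = 50.14 kΩ.
Voltage divider: V = V_DC · (30.50 / 50.14) = 16.0 × 0.6083 = 9.733 mV.

V ≈ 9.73 mV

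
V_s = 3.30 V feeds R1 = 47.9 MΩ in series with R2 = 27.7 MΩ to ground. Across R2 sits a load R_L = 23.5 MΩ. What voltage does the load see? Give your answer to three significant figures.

The load sits in parallel with R2, giving an effective lower resistance R2' = R2·R_L/(R2+R_L) = 12.71 MΩ.
Now apply the divider: V_out = 3.30 × 0.2098 = 0.6922 V.
(Unloaded it would be 1.21 V; the load pulls it down.)

V_out ≈ 0.692 V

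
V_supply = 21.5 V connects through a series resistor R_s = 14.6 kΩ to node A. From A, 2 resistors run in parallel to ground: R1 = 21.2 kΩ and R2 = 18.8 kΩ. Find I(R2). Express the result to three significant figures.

Parallel bank: R_p = 1/(1/21.2 + 1/18.8) = 9.964 kΩ.
V_A = 21.5 × 9.964/24.56 = 8.721 V.
I(R2) = V_A / R2 = 8.721/18.8 = 0.4639 mA.
(Check via current divider: I_total = 0.8753 mA; share G_k/ΣG = 0.5300 → same result.)

I ≈ 0.464 mA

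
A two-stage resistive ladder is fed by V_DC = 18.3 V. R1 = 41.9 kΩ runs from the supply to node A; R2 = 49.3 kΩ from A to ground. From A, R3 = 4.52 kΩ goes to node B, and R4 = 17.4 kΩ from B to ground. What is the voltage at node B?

Looking into the second stage from A: R3 + R4 = 21.92 kΩ appears in parallel with R2.
Effective lower resistance at A: R2 ‖ 21.92 = 15.17 kΩ.
So V_A = 18.3 × 0.2659 = 4.865 V.
Then the unloaded second divider: V_B = V_A × R4/(R3+R4) = 4.865 × 0.7938 = 3.862 V.

V_B ≈ 3.86 V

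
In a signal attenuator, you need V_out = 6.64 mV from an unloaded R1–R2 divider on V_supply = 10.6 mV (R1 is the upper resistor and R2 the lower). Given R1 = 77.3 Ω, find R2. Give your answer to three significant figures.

The divider ratio is R2/(R1+R2) = 6.64/10.6 = 0.6264.
R2 = R1 · 0.6264/(1 − 0.6264) = 129.6 Ω.

R2 ≈ 130 Ω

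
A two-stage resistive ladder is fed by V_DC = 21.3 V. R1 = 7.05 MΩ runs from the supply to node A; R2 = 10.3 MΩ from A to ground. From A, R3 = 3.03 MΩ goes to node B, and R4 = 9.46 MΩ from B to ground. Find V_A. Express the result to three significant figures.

V_A ≈ 9.47 V

Looking into the second stage from A: R3 + R4 = 12.49 MΩ appears in parallel with R2.
Effective lower resistance at A: R2 ‖ 12.49 = 5.645 MΩ.
V_A = 21.3 × 5.645/(7.05 + 5.645) = 9.471 V.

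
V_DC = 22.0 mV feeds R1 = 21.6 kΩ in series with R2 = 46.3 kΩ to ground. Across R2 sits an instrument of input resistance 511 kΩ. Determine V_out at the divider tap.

R2 ‖ R_L = (46.3 × 511)/(46.3 + 511) = 42.45 kΩ.
Then V_out = V_DC · R2'/(R1 + R2') = 22.0 × 42.45/64.05 = 14.58 mV.
(Unloaded it would be 15.0 mV; the load pulls it down.)

V_out ≈ 14.6 mV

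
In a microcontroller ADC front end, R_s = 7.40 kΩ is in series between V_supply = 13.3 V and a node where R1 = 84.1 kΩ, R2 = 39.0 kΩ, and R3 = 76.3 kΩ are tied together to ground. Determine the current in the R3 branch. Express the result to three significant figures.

I ≈ 0.127 mA

Parallel bank: R_p = 1/(1/84.1 + 1/39.0 + 1/76.3) = 19.75 kΩ.
V_A = 13.3 × 19.75/27.15 = 9.675 V.
Branch current I = V_A/R3 = 9.675/76.3 = 0.1268 mA.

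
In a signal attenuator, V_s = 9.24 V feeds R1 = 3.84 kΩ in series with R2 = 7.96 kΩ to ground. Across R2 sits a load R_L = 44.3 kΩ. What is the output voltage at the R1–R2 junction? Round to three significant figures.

V_out ≈ 5.89 V

The load sits in parallel with R2, giving an effective lower resistance R2' = R2·R_L/(R2+R_L) = 6.748 kΩ.
Voltage divider with the loaded lower leg: V_out = 9.24 × 6.748/(3.84 + 6.748) = 9.24 × 0.6373 = 5.889 V.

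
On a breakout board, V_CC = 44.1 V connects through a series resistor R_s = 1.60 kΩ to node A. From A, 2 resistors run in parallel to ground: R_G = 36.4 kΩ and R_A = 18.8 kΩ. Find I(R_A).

Parallel bank: R_p = 1/(1/36.4 + 1/18.8) = 12.40 kΩ.
V_A = 44.1 × 12.40/14.00 = 39.06 V.
I(R_A) = V_A / R_A = 39.06/18.8 = 2.078 mA.

I ≈ 2.08 mA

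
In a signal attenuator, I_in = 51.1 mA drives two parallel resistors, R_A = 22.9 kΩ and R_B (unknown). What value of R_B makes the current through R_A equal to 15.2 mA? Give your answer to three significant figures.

R_B ≈ 9.70 kΩ

In a two-way split, I_A/I_in = R_B/(R_A + R_B).
With f = 0.2975, R_B = R_A · f/(1−f) = 22.9 × 0.4234 = 9.696 kΩ.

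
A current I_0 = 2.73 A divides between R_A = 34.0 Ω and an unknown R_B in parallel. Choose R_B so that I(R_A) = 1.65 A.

R_B ≈ 51.9 Ω

In a two-way split, I_A/I_0 = R_B/(R_A + R_B).
1.65/2.73 = R_B/(R_A + R_B) → R_B = R_A · (0.6044)/(1 − 0.6044) = 34.0 × 1.528 = 51.94 Ω.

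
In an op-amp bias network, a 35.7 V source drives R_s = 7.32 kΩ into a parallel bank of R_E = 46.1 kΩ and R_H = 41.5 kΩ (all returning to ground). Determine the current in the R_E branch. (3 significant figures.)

I ≈ 0.580 mA

Combine the parallel branches: R_p = (1/46.1 + 1/41.5)⁻¹ = 21.84 kΩ.
V_A = 35.7 × 21.84/29.16 = 26.74 V.
Branch current I = V_A/R_E = 26.74/46.1 = 0.5800 mA.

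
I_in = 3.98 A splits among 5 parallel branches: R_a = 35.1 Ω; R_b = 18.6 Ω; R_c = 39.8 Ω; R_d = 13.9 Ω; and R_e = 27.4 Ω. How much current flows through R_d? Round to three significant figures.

I ≈ 1.33 A

Conductances: ΣG = 1/35.1 + 1/18.6 + 1/39.8 + 1/13.9 + 1/27.4 = 0.2158 (1/Ω).
Current divider: I(R_d) = I_in · G_k/ΣG = 3.98 × (0.07194/0.2158) = 3.98 × 0.3333 = 1.327 A.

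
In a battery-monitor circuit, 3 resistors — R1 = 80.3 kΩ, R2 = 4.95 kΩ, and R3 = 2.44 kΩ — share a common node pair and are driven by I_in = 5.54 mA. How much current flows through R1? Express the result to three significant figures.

I ≈ 0.111 mA

ΣG = 1/80.3 + 1/4.95 + 1/2.44 = 0.6243.
R1 takes the fraction G_k/ΣG = 0.01245/0.6243 = 0.01995, so I = 5.54 × 0.01995 = 0.1105 mA.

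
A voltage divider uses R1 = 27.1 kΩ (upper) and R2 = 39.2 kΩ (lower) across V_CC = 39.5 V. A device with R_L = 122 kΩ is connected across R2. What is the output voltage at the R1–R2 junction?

First combine the lower leg with the load: R2 ‖ R_L = 29.67 kΩ.
Then V_out = V_CC · R2'/(R1 + R2') = 39.5 × 29.67/56.77 = 20.64 V.
(Unloaded it would be 23.4 V; the load pulls it down.)

V_out ≈ 20.6 V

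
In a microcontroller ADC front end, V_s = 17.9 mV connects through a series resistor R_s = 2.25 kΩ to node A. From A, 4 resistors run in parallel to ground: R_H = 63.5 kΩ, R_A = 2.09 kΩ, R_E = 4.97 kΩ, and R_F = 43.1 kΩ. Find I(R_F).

Equivalent of the parallel group: R_p = 1.392 kΩ.
V_A = 17.9 × 1.392/3.642 = 6.840 mV.
Branch current I = V_A/R_F = 6.840/43.1 = 0.1587 µA.

I ≈ 0.159 µA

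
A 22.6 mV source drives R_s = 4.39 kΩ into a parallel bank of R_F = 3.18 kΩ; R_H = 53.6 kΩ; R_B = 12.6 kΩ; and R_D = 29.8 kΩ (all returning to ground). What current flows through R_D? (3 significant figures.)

I ≈ 0.256 µA

Parallel bank: R_p = 1/(1/3.18 + 1/53.6 + 1/12.6 + 1/29.8) = 2.242 kΩ.
Node voltage V_A = V_in · R_p/(R_s + R_p) = 22.6 × 0.3381 = 7.640 mV.
Branch current I = V_A/R_D = 7.640/29.8 = 0.2564 µA.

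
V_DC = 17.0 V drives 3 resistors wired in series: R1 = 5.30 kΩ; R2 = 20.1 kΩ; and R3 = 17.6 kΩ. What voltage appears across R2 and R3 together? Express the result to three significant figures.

V ≈ 14.9 V

ΣR = 5.30 + 20.1 + 17.6 = 43.00 kΩ.
R_{R2..R3} = 20.1 + 17.6 = 37.70 kΩ.
By the voltage-divider rule, V = 17.0 × 37.70/43.00 = 14.90 V.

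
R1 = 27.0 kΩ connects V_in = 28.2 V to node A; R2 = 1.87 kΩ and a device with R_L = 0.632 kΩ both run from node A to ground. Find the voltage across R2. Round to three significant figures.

V_out ≈ 0.485 V

R2 ‖ R_L = (1.87 × 0.632)/(1.87 + 0.632) = 0.4724 kΩ.
Then V_out = V_in · R2'/(R1 + R2') = 28.2 × 0.4724/27.47 = 0.4849 V.
(Unloaded it would be 1.83 V; the load pulls it down.)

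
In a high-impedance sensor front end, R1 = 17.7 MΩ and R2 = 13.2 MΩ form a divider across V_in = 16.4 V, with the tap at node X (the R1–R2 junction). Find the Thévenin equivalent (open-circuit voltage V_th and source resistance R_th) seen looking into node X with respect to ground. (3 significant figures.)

V_th is the unloaded tap voltage: V_in · R2/(R1+R2) = 16.4 × 0.4272 = 7.006 V.
Looking into X with the source shorted: R_th = R1·R2/(R1+R2) = 17.70 × 13.2/30.90 = 7.561 MΩ.

V_th ≈ 7.01 V, R_th ≈ 7.56 MΩ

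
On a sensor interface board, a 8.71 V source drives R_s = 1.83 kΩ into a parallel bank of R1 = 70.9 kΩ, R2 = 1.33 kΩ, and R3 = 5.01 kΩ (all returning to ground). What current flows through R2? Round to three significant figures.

I ≈ 2.37 mA

Parallel bank: R_p = 1/(1/70.9 + 1/1.33 + 1/5.01) = 1.036 kΩ.
V_A by voltage divider: V_A = 8.71 × 1.036/(1.83 + 1.036) = 3.148 V.
I(R2) = V_A / R2 = 3.148/1.33 = 2.367 mA.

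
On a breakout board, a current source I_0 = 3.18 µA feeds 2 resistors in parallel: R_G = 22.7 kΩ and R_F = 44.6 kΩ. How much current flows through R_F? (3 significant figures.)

Two-branch current divider: I_k = I_0 · R_other/(R_1 + R_2).
I(R_F) = 3.18 × 22.7/(22.7 + 44.6) = 3.18 × 0.3373 = 1.073 µA.

I ≈ 1.07 µA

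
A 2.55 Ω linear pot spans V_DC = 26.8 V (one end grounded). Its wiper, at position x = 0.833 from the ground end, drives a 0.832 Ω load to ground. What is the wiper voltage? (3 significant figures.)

The pot divides into 0.4259 Ω above the wiper and 2.124 Ω below.
R_L loads the lower segment: effective lower R = 0.5978 Ω.
V_out = 26.8 × 0.5978/(0.4259 + 0.5978) = 15.65 V.

V_out ≈ 15.7 V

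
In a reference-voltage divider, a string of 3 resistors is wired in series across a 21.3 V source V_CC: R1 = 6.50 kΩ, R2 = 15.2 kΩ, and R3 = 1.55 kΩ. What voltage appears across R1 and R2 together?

V ≈ 19.9 V

Total series resistance ΣR = 6.50 + 15.2 + 1.55 = 23.25 kΩ.
R_{R1..R2} = 6.50 + 15.2 = 21.70 kΩ.
V = V_CC · R/ΣR = 21.3 × 0.9333 = 19.88 V.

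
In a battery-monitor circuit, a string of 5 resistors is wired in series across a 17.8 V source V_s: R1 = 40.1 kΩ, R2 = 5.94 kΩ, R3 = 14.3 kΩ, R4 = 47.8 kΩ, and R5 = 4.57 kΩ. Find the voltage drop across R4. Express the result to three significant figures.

V ≈ 7.55 V

Series total: ΣR = 40.1 + 5.94 + 14.3 + 47.8 + 4.57 = 112.7 kΩ.
V = V_s · R/ΣR = 17.8 × 0.4241 = 7.549 V.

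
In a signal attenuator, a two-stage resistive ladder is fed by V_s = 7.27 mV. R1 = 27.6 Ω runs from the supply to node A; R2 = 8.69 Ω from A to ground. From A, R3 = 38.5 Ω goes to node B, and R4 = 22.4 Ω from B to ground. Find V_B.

V_B ≈ 0.578 mV

Node A sees R2 in parallel with the series input of stage 2, R3 + R4 = 60.90 Ω.
Effective lower resistance at A: R2 ‖ 60.90 = 7.605 Ω.
First divider: V_A = V_s · 7.605/(27.6 + 7.605) = 1.570 mV.
V_B = V_A × 0.3678 = 0.5776 mV.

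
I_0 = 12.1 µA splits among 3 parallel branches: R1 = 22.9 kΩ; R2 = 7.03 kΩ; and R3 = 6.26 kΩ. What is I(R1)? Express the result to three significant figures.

I ≈ 1.53 µA

Conductances: ΣG = 1/22.9 + 1/7.03 + 1/6.26 = 0.3457 (1/kΩ).
Current divider: I(R1) = I_0 · G_k/ΣG = 12.1 × (0.04367/0.3457) = 12.1 × 0.1263 = 1.529 µA.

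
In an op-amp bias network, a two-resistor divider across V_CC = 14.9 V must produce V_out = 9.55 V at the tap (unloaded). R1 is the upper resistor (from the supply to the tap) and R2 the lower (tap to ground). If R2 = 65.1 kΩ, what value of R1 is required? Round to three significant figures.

The divider ratio is R2/(R1+R2) = 9.55/14.9 = 0.6409.
Rearranging, R1 = R2·(1−k)/k = 65.1 × 0.5602 = 36.47 kΩ.

R1 ≈ 36.5 kΩ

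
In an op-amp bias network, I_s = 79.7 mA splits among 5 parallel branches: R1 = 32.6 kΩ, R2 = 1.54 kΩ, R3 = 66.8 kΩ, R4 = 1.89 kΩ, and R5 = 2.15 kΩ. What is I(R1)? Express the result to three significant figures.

Total conductance ΣG = 1/32.6 + 1/1.54 + 1/66.8 + 1/1.89 + 1/2.15 = 1.689 (units of 1/kΩ).
By the current-divider rule, I = I_s · G_k/ΣG = 79.7 × 0.01816 = 1.447 mA.

I ≈ 1.45 mA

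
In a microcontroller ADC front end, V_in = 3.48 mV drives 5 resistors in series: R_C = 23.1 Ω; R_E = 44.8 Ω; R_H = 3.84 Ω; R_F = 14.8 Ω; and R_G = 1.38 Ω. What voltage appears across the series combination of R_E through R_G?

Total series resistance ΣR = 23.1 + 44.8 + 3.84 + 14.8 + 1.38 = 87.92 Ω.
R_{R_E..R_G} = 44.8 + 3.84 + 14.8 + 1.38 = 64.82 Ω.
By the voltage-divider rule, V = 3.48 × 64.82/87.92 = 2.566 mV.

V ≈ 2.57 mV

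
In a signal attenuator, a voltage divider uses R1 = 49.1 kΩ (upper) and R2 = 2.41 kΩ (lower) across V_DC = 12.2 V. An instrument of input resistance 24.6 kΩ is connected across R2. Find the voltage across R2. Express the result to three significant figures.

V_out ≈ 0.522 V

First combine the lower leg with the load: R2 ‖ R_L = 2.195 kΩ.
Then V_out = V_DC · R2'/(R1 + R2') = 12.2 × 2.195/51.29 = 0.5221 V.
(Unloaded it would be 0.571 V; the load pulls it down.)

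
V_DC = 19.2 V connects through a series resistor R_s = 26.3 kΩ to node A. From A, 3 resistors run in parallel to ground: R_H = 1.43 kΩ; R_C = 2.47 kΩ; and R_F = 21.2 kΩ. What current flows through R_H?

I ≈ 0.429 mA

Combine the parallel branches: R_p = (1/1.43 + 1/2.47 + 1/21.2)⁻¹ = 0.8686 kΩ.
V_A by voltage divider: V_A = 19.2 × 0.8686/(26.3 + 0.8686) = 0.6138 V.
I(R_H) = V_A / R_H = 0.6138/1.43 = 0.4292 mA.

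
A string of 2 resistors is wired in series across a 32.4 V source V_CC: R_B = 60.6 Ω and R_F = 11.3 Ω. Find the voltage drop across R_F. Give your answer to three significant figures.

ΣR = 60.6 + 11.3 = 71.90 Ω.
Voltage divider: V = V_CC · (11.30 / 71.90) = 32.4 × 0.1572 = 5.092 V.

V ≈ 5.09 V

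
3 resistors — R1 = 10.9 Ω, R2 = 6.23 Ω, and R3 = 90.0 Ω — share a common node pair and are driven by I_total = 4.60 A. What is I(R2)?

Conductances: ΣG = 1/10.9 + 1/6.23 + 1/90.0 = 0.2634 (1/Ω).
By the current-divider rule, I = I_total · G_k/ΣG = 4.60 × 0.6095 = 2.804 A.

I ≈ 2.80 A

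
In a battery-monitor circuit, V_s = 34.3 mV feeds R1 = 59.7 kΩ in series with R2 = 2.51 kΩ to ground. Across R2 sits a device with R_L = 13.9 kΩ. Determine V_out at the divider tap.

The load sits in parallel with R2, giving an effective lower resistance R2' = R2·R_L/(R2+R_L) = 2.126 kΩ.
Voltage divider with the loaded lower leg: V_out = 34.3 × 2.126/(59.7 + 2.126) = 34.3 × 0.03439 = 1.180 mV.

V_out ≈ 1.18 mV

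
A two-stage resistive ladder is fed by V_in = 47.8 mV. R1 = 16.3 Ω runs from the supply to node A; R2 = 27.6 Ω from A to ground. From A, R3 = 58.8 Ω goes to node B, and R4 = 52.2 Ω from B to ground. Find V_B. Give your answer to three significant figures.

V_B ≈ 12.9 mV

Looking into the second stage from A: R3 + R4 = 111.0 Ω appears in parallel with R2.
R2 ‖ (R3+R4) = 22.10 Ω.
So V_A = 47.8 × 0.5756 = 27.51 mV.
Stage 2 is unloaded, so V_B = V_A · R4/(R3+R4) = 27.51 × 52.2/111.0 = 12.94 mV.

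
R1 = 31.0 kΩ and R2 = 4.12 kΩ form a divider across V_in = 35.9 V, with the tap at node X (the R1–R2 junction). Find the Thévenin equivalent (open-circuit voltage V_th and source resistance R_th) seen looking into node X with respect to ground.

With X open, the divider is unloaded: V_th = 35.9 × 4.12/35.12 = 4.212 V.
With V_in suppressed (replaced by a short), R_th = R1 ‖ R2 = (31.00 × 4.12)/(31.00 + 4.12) = 3.637 kΩ.

V_th ≈ 4.21 V, R_th ≈ 3.64 kΩ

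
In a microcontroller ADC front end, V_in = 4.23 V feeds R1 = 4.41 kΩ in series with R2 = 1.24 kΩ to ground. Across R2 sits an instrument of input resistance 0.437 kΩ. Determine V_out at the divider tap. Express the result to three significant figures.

First combine the lower leg with the load: R2 ‖ R_L = 0.3231 kΩ.
Then V_out = V_in · R2'/(R1 + R2') = 4.23 × 0.3231/4.733 = 0.2888 V.

V_out ≈ 0.289 V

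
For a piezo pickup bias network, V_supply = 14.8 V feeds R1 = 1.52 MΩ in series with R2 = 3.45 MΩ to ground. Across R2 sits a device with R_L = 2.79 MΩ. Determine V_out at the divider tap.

R2 ‖ R_L = (3.45 × 2.79)/(3.45 + 2.79) = 1.543 MΩ.
Now apply the divider: V_out = 14.8 × 0.5037 = 7.454 V.

V_out ≈ 7.45 V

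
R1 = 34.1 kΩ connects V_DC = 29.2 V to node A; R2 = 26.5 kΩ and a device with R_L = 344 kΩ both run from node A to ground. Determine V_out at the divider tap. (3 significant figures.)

V_out ≈ 12.2 V

The load sits in parallel with R2, giving an effective lower resistance R2' = R2·R_L/(R2+R_L) = 24.60 kΩ.
Now apply the divider: V_out = 29.2 × 0.4191 = 12.24 V.
(Unloaded it would be 12.8 V; the load pulls it down.)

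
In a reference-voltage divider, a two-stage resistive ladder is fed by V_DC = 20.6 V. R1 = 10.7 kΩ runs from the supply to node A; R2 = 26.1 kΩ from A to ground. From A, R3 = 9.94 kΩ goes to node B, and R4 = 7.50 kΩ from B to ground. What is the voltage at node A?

The second stage (R3 + R4 = 17.44 kΩ) loads node A in parallel with R2.
Effective lower resistance at A: R2 ‖ 17.44 = 10.45 kΩ.
First divider: V_A = V_DC · 10.45/(10.7 + 10.45) = 10.18 V.

V_A ≈ 10.2 V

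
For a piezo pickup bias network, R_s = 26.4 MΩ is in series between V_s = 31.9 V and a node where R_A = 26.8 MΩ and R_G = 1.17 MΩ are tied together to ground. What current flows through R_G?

I ≈ 1.11 µA

Combine the parallel branches: R_p = (1/26.8 + 1/1.17)⁻¹ = 1.121 MΩ.
Node voltage V_A = V_s · R_p/(R_s + R_p) = 31.9 × 0.04073 = 1.299 V.
Branch current I = V_A/R_G = 1.299/1.17 = 1.111 µA.
(Equivalently: I_total = 1.159 µA, then current-divider fraction G_k/ΣG = 0.9582.)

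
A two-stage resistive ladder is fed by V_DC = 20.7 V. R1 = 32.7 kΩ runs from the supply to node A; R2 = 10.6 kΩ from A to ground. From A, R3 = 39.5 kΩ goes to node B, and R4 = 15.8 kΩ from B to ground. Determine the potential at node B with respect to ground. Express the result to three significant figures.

V_B ≈ 1.26 V

Looking into the second stage from A: R3 + R4 = 55.30 kΩ appears in parallel with R2.
R2 ‖ (R3+R4) = 8.895 kΩ.
So V_A = 20.7 × 0.2138 = 4.427 V.
Stage 2 is unloaded, so V_B = V_A · R4/(R3+R4) = 4.427 × 15.8/55.30 = 1.265 V.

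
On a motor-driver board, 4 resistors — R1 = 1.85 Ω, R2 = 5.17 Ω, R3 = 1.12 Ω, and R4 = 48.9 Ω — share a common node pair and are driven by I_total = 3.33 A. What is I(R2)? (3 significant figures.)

Total conductance ΣG = 1/1.85 + 1/5.17 + 1/1.12 + 1/48.9 = 1.647 (units of 1/Ω).
By the current-divider rule, I = I_total · G_k/ΣG = 3.33 × 0.1174 = 0.3910 A.

I ≈ 0.391 A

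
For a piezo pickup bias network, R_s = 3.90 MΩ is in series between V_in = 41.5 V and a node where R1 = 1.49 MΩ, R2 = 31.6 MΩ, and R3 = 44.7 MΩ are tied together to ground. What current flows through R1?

I ≈ 7.28 µA

Equivalent of the parallel group: R_p = 1.379 MΩ.
V_A by voltage divider: V_A = 41.5 × 1.379/(3.90 + 1.379) = 10.84 V.
Branch current I = V_A/R1 = 10.84/1.49 = 7.276 µA.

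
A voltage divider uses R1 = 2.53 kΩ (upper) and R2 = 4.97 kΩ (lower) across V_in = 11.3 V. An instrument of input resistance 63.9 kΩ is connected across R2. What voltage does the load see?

First combine the lower leg with the load: R2 ‖ R_L = 4.611 kΩ.
Then V_out = V_in · R2'/(R1 + R2') = 11.3 × 4.611/7.141 = 7.297 V.

V_out ≈ 7.30 V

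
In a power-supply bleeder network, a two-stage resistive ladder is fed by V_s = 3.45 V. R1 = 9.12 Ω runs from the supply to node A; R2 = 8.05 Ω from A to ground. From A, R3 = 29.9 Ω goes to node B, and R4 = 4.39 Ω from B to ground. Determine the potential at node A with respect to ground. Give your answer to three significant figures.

Looking into the second stage from A: R3 + R4 = 34.29 Ω appears in parallel with R2.
Effective lower resistance at A: R2 ‖ 34.29 = 6.519 Ω.
First divider: V_A = V_s · 6.519/(9.12 + 6.519) = 1.438 V.

V_A ≈ 1.44 V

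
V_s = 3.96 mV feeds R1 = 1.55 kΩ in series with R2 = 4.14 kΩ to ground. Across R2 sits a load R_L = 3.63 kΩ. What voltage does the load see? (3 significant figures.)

The load sits in parallel with R2, giving an effective lower resistance R2' = R2·R_L/(R2+R_L) = 1.934 kΩ.
Now apply the divider: V_out = 3.96 × 0.5551 = 2.198 mV.
(Unloaded it would be 2.88 mV; the load pulls it down.)

V_out ≈ 2.20 mV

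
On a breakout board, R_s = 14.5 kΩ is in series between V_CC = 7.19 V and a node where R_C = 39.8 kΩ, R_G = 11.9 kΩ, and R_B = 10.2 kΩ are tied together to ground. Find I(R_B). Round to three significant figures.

Parallel bank: R_p = 1/(1/39.8 + 1/11.9 + 1/10.2) = 4.826 kΩ.
V_A = 7.19 × 4.826/19.33 = 1.796 V.
Branch current I = V_A/R_B = 1.796/10.2 = 0.1760 mA.
(Equivalently: I_total = 0.3720 mA, then current-divider fraction G_k/ΣG = 0.4732.)

I ≈ 0.176 mA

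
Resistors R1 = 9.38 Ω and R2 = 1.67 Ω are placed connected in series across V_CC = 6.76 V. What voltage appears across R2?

V ≈ 1.02 V

Total series resistance ΣR = 9.38 + 1.67 = 11.05 Ω.
V = V_CC · R/ΣR = 6.76 × 0.1511 = 1.022 V.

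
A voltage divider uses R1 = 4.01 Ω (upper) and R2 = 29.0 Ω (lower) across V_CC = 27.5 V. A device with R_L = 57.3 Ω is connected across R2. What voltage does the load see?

V_out ≈ 22.8 V

The load sits in parallel with R2, giving an effective lower resistance R2' = R2·R_L/(R2+R_L) = 19.25 Ω.
Voltage divider with the loaded lower leg: V_out = 27.5 × 19.25/(4.01 + 19.25) = 27.5 × 0.8276 = 22.76 V.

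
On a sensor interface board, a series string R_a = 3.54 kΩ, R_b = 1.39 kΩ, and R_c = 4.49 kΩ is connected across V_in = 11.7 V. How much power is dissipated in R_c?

The common current is I = 11.7/9.420 = 1.242 mA.
P = I²R = 1.543 × 4.49 = 6.927 mW.

P ≈ 6.93 mW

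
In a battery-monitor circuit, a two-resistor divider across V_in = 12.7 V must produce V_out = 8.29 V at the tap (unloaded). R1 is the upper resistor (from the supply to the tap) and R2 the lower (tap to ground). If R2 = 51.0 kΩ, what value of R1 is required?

The divider ratio is R2/(R1+R2) = 8.29/12.7 = 0.6528.
R1 = R2·(1/k − 1) = 51.0 × 0.5320 = 27.13 kΩ.

R1 ≈ 27.1 kΩ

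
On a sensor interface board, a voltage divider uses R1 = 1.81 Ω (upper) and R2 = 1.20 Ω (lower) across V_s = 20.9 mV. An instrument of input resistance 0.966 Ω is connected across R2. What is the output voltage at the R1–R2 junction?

V_out ≈ 4.77 mV

R2 ‖ R_L = (1.20 × 0.966)/(1.20 + 0.966) = 0.5352 Ω.
Voltage divider with the loaded lower leg: V_out = 20.9 × 0.5352/(1.81 + 0.5352) = 20.9 × 0.2282 = 4.769 mV.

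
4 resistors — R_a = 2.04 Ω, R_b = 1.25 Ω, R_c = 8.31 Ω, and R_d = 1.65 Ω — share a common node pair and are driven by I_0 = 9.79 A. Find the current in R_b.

I ≈ 3.88 A

Conductances: ΣG = 1/2.04 + 1/1.25 + 1/8.31 + 1/1.65 = 2.017 (1/Ω).
By the current-divider rule, I = I_0 · G_k/ΣG = 9.79 × 0.3967 = 3.884 A.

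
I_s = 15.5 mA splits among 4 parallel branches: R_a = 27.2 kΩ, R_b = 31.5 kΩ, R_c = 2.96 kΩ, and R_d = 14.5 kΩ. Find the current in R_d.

Conductances: ΣG = 1/27.2 + 1/31.5 + 1/2.96 + 1/14.5 = 0.4753 (1/kΩ).
By the current-divider rule, I = I_s · G_k/ΣG = 15.5 × 0.1451 = 2.249 mA.

I ≈ 2.25 mA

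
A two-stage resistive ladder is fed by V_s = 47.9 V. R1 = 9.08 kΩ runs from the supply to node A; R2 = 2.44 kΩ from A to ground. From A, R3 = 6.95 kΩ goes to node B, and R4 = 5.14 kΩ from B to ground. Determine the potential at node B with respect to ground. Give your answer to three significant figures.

Looking into the second stage from A: R3 + R4 = 12.09 kΩ appears in parallel with R2.
R2 ‖ (R3+R4) = 2.030 kΩ.
First divider: V_A = V_s · 2.030/(9.08 + 2.030) = 8.753 V.
V_B = V_A × 0.4251 = 3.721 V.

V_B ≈ 3.72 V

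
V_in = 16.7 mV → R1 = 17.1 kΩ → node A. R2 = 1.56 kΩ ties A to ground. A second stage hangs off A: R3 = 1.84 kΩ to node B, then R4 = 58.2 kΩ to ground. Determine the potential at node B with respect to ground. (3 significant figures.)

V_B ≈ 1.32 mV

Looking into the second stage from A: R3 + R4 = 60.04 kΩ appears in parallel with R2.
Effective lower resistance at A: R2 ‖ 60.04 = 1.520 kΩ.
First divider: V_A = V_in · 1.520/(17.1 + 1.520) = 1.364 mV.
Then the unloaded second divider: V_B = V_A × R4/(R3+R4) = 1.364 × 0.9694 = 1.322 mV.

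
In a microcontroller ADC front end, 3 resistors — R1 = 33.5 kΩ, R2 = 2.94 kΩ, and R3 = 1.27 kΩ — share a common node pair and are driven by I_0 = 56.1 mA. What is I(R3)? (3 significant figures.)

I ≈ 38.2 mA

ΣG = 1/33.5 + 1/2.94 + 1/1.27 = 1.157.
Current divider: I(R3) = I_0 · G_k/ΣG = 56.1 × (0.7874/1.157) = 56.1 × 0.6803 = 38.17 mA.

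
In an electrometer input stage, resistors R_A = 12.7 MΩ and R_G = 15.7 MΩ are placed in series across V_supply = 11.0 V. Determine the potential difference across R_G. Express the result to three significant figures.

ΣR = 12.7 + 15.7 = 28.40 MΩ.
V = V_supply · R/ΣR = 11.0 × 0.5528 = 6.081 V.

V ≈ 6.08 V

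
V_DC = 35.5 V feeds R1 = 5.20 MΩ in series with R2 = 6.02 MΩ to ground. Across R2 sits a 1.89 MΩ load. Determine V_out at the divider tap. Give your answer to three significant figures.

The load sits in parallel with R2, giving an effective lower resistance R2' = R2·R_L/(R2+R_L) = 1.438 MΩ.
Then V_out = V_DC · R2'/(R1 + R2') = 35.5 × 1.438/6.638 = 7.692 V.

V_out ≈ 7.69 V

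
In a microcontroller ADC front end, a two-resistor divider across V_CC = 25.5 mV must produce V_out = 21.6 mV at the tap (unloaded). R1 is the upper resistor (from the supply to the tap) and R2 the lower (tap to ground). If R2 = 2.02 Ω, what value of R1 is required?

R1 ≈ 0.365 Ω

Required fraction k = V_out/V_CC = 0.8471.
R1 = R2·(1/k − 1) = 2.02 × 0.1806 = 0.3647 Ω.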